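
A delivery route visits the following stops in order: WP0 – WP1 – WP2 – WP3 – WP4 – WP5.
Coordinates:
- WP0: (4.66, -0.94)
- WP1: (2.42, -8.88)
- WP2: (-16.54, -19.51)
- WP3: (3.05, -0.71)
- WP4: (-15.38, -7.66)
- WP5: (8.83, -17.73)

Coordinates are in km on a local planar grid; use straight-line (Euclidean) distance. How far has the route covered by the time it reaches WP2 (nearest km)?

Leg distances:
WP0→WP1: 8.2 km  (cumulative 8.2 km)
WP1→WP2: 21.7 km  (cumulative 30.0 km)
Cumulative distance at WP2 ≈ 30 km.

30 km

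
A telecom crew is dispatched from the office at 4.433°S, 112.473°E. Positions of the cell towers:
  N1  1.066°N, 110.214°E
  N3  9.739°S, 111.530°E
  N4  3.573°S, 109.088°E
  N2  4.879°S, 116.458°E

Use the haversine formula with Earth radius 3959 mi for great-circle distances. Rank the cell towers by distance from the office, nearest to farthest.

Distances from the office:
N4 3.573°S, 109.088°E: 240.8 mi
N2 4.879°S, 116.458°E: 276.2 mi
N3 9.739°S, 111.530°E: 372.3 mi
N1 1.066°N, 110.214°E: 410.7 mi

N4, N2, N3, N1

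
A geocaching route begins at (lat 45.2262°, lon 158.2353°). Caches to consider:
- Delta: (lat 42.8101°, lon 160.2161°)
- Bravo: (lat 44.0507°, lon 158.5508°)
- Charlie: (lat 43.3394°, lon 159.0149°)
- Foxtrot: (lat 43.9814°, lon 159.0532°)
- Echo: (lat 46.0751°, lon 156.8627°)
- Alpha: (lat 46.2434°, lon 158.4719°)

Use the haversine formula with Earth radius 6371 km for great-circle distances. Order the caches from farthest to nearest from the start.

Delta, Charlie, Foxtrot, Echo, Bravo, Alpha

Distance from the start at (lat 45.2262°, lon 158.2353°) to each:
Delta (lat 42.8101°, lon 160.2161°): 311.8 km
Charlie (lat 43.3394°, lon 159.0149°): 218.8 km
Foxtrot (lat 43.9814°, lon 159.0532°): 152.8 km
Echo (lat 46.0751°, lon 156.8627°): 142.4 km
Bravo (lat 44.0507°, lon 158.5508°): 133.1 km
Alpha (lat 46.2434°, lon 158.4719°): 114.6 km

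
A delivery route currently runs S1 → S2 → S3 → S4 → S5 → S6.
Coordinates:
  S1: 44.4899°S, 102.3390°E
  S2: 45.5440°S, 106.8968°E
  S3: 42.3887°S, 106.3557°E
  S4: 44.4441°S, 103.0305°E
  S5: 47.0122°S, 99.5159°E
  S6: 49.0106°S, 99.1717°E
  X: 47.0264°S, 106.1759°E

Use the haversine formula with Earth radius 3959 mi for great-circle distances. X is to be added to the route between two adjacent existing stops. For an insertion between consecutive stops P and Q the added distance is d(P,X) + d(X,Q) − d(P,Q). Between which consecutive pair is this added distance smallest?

Added distance for inserting X between each consecutive pair:
S1–S2: 128.6 mi
S2–S3: 209.0 mi
S3–S4: 335.6 mi
S4–S5: 302.4 mi
S5–S6: 526.0 mi
Smallest added distance is 128.6 mi, inserting between S1 and S2.

between S1 and S2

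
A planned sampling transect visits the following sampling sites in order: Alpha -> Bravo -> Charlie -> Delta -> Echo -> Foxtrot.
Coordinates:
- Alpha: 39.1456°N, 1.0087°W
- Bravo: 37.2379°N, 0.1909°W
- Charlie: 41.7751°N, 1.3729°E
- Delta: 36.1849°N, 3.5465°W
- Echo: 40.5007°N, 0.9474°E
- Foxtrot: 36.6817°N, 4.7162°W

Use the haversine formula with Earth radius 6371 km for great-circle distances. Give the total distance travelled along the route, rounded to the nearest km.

2768 km

Leg distances:
Alpha→Bravo: 223.8 km  (cumulative 223.8 km)
Bravo→Charlie: 522.0 km  (cumulative 745.9 km)
Charlie→Delta: 752.8 km  (cumulative 1498.7 km)
Delta→Echo: 619.4 km  (cumulative 2118.1 km)
Echo→Foxtrot: 649.8 km  (cumulative 2767.9 km)
Total route length ≈ 2768 km.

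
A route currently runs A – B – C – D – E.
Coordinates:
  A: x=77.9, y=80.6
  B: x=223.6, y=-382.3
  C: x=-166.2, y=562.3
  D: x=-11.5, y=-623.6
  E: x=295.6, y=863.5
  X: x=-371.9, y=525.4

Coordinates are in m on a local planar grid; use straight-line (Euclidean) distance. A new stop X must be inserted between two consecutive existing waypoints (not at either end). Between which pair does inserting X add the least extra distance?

between C and D

Added distance for inserting X between each consecutive pair:
A–B: 1232.9 m
B–C: 272.7 m
C–D: 217.2 m
D–E: 434.0 m
Smallest added distance is 217.2 m, inserting between C and D.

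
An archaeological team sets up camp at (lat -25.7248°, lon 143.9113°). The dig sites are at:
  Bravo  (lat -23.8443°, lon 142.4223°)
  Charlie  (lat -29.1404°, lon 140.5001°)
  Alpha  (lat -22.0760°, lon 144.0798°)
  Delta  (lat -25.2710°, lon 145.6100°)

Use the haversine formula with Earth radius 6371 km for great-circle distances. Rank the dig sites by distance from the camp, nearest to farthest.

Delta, Bravo, Alpha, Charlie

Distances from the camp:
Delta (lat -25.2710°, lon 145.6100°): 177.8 km
Bravo (lat -23.8443°, lon 142.4223°): 257.5 km
Alpha (lat -22.0760°, lon 144.0798°): 406.1 km
Charlie (lat -29.1404°, lon 140.5001°): 507.5 km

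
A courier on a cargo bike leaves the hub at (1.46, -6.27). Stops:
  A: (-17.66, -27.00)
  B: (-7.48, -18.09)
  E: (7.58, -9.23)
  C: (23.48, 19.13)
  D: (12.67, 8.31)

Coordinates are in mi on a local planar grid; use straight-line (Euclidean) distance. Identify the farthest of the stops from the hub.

Distances from the hub ((1.46, -6.27)):
C: 33.6 mi
A: 28.2 mi
D: 18.4 mi
B: 14.8 mi
E: 6.8 mi
The farthest is C at 33.6 mi.

C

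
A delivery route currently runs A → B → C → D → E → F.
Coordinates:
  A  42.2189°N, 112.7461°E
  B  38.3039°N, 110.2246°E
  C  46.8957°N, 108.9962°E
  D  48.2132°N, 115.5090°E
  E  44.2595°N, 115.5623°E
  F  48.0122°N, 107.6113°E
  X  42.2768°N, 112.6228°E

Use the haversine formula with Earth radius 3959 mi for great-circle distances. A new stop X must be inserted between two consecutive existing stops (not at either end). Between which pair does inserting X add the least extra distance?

between A and B

Added distance for inserting X between each consecutive pair:
A–B: 8.3 mi
B–C: 70.8 mi
C–D: 482.1 mi
D–E: 361.8 mi
E–F: 206.6 mi
Smallest added distance is 8.3 mi, inserting between A and B.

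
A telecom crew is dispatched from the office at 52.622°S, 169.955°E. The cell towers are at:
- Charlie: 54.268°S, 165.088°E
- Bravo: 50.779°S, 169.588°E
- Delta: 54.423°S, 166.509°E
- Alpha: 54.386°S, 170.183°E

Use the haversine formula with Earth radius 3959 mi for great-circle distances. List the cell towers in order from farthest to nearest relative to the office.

Charlie, Delta, Bravo, Alpha

Distance from the office at 52.622°S, 169.955°E to each:
Charlie 54.268°S, 165.088°E: 230.3 mi
Delta 54.423°S, 166.509°E: 188.4 mi
Bravo 50.779°S, 169.588°E: 128.3 mi
Alpha 54.386°S, 170.183°E: 122.2 mi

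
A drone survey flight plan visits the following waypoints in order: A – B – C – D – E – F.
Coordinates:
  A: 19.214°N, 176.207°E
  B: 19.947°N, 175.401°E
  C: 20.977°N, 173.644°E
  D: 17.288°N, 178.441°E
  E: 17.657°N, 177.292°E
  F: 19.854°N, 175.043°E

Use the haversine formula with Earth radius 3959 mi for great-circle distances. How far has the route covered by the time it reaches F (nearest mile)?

Leg distances:
A→B: 72.9 mi  (cumulative 72.9 mi)
B→C: 134.2 mi  (cumulative 207.1 mi)
C→D: 403.7 mi  (cumulative 610.8 mi)
D→E: 79.9 mi  (cumulative 690.7 mi)
E→F: 211.4 mi  (cumulative 902.1 mi)
Cumulative distance at F ≈ 902 mi.

902 mi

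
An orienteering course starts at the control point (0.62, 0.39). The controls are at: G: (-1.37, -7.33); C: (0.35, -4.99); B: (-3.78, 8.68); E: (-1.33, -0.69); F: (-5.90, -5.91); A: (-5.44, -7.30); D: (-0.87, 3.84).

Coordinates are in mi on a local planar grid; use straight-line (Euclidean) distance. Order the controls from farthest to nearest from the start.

Distance from the start at (0.62, 0.39) to each:
A (-5.44, -7.30): 9.8 mi
B (-3.78, 8.68): 9.4 mi
F (-5.90, -5.91): 9.1 mi
G (-1.37, -7.33): 8.0 mi
C (0.35, -4.99): 5.4 mi
D (-0.87, 3.84): 3.8 mi
E (-1.33, -0.69): 2.2 mi

A, B, F, G, C, D, E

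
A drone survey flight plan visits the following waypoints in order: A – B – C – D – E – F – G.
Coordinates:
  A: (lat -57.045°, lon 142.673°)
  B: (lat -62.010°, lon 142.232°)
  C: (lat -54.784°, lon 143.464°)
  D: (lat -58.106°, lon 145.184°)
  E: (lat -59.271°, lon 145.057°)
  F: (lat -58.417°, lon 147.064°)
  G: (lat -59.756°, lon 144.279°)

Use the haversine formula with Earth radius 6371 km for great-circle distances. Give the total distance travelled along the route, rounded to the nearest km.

Leg distances:
A→B: 552.6 km  (cumulative 552.6 km)
B→C: 806.7 km  (cumulative 1359.3 km)
C→D: 384.2 km  (cumulative 1743.5 km)
D→E: 129.7 km  (cumulative 1873.2 km)
E→F: 149.5 km  (cumulative 2022.7 km)
F→G: 217.9 km  (cumulative 2240.6 km)
Total route length ≈ 2241 km.

2241 km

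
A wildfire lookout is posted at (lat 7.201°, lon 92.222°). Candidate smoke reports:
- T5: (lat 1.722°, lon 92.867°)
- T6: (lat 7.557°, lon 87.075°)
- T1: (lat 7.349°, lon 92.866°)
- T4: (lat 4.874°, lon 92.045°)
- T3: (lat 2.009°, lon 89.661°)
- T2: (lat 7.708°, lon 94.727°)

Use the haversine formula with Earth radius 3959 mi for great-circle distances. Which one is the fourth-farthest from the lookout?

Distance to each, sorted:
T3: 399.7 mi
T5: 381.2 mi
T6: 353.6 mi
T2: 175.2 mi
T4: 161.2 mi
T1: 45.3 mi
The fourth-farthest is T2 at 175.2 mi.

T2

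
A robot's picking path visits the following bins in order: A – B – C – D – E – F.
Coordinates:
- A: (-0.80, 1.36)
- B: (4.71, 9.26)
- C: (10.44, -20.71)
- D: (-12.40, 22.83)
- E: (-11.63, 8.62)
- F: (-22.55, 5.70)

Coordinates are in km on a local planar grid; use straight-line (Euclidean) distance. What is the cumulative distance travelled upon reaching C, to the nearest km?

Leg distances:
A→B: 9.6 km  (cumulative 9.6 km)
B→C: 30.5 km  (cumulative 40.1 km)
Cumulative distance at C ≈ 40 km.

40 km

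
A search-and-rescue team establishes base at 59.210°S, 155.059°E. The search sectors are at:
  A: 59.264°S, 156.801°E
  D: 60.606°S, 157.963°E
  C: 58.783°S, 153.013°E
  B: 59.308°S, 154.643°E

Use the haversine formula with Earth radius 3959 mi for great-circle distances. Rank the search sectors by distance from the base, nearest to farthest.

Distance from the base at 59.210°S, 155.059°E to each:
B 59.308°S, 154.643°E: 16.2 mi
A 59.264°S, 156.801°E: 61.7 mi
C 58.783°S, 153.013°E: 78.6 mi
D 60.606°S, 157.963°E: 139.4 mi

B, A, C, D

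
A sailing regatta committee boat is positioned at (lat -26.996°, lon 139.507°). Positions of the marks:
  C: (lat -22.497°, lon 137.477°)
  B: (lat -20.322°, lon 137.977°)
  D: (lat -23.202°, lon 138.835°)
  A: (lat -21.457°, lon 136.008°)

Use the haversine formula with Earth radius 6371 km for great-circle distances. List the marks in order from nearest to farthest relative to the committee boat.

Computing each great-circle distance from (lat -26.996°, lon 139.507°):
D (lat -23.202°, lon 138.835°): 427.3 km
C (lat -22.497°, lon 137.477°): 540.6 km
A (lat -21.457°, lon 136.008°): 710.7 km
B (lat -20.322°, lon 137.977°): 758.3 km

D, C, A, B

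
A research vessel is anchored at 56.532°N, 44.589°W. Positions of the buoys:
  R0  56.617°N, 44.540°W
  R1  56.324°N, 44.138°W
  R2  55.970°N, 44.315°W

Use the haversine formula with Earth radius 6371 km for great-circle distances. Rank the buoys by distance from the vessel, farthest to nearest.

R2, R1, R0

Computing each great-circle distance from 56.532°N, 44.589°W:
R2 55.970°N, 44.315°W: 64.7 km
R1 56.324°N, 44.138°W: 36.1 km
R0 56.617°N, 44.540°W: 9.9 km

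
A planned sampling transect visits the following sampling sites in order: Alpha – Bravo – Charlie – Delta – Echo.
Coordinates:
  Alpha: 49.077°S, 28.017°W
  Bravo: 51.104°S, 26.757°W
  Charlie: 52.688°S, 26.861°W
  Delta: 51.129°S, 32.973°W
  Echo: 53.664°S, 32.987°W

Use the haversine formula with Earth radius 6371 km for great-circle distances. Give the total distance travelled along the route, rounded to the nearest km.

Leg distances:
Alpha→Bravo: 242.6 km  (cumulative 242.6 km)
Bravo→Charlie: 176.3 km  (cumulative 418.9 km)
Charlie→Delta: 453.5 km  (cumulative 872.4 km)
Delta→Echo: 281.9 km  (cumulative 1154.3 km)
Total route length ≈ 1154 km.

1154 km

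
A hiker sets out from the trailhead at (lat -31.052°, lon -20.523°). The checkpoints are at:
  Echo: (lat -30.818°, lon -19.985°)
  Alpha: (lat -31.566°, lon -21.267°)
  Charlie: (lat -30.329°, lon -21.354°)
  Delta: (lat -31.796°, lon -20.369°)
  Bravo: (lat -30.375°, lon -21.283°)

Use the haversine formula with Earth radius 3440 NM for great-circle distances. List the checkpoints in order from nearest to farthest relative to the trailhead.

Distances from the trailhead:
Echo (lat -30.818°, lon -19.985°): 31.1 NM
Delta (lat -31.796°, lon -20.369°): 45.4 NM
Alpha (lat -31.566°, lon -21.267°): 49.1 NM
Bravo (lat -30.375°, lon -21.283°): 56.5 NM
Charlie (lat -30.329°, lon -21.354°): 61.0 NM

Echo, Delta, Alpha, Bravo, Charlie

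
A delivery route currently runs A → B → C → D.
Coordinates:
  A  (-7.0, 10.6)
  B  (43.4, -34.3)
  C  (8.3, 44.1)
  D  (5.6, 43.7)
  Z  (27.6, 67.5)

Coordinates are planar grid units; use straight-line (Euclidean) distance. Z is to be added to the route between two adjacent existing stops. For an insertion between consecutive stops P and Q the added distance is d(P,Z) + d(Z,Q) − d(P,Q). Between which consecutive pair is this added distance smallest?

between B and C

Added distance for inserting Z between each consecutive pair:
A–B: 102.1
B–C: 47.5
C–D: 60.0
Smallest added distance is 47.5, inserting between B and C.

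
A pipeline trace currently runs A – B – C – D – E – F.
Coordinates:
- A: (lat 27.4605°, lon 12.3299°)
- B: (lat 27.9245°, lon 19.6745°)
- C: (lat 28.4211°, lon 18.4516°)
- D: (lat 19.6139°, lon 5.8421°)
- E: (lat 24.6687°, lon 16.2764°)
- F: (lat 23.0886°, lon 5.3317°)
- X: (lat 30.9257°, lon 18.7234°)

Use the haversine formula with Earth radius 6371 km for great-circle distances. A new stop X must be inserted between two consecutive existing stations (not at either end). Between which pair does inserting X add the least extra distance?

between A and B

Added distance for inserting X between each consecutive pair:
A–B: 351.6 km
B–C: 493.9 km
C–D: 472.1 km
D–E: 1326.6 km
E–F: 1195.1 km
Smallest added distance is 351.6 km, inserting between A and B.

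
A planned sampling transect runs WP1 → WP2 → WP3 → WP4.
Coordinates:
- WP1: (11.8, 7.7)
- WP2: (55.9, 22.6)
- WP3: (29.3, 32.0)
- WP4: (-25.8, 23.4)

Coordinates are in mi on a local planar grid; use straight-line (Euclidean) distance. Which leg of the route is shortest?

Leg distances:
WP1→WP2: 46.5 mi
WP2→WP3: 28.2 mi
WP3→WP4: 55.8 mi
The shortest leg is WP2–WP3 at 28.2 mi.

WP2–WP3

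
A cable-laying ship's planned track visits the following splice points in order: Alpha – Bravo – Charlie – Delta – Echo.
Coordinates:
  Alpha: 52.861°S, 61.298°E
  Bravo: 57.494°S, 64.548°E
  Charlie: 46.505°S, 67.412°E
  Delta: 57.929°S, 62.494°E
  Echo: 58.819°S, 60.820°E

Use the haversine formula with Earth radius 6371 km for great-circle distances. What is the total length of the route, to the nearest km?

3244 km

Leg distances:
Alpha→Bravo: 554.8 km  (cumulative 554.8 km)
Bravo→Charlie: 1237.3 km  (cumulative 1792.1 km)
Charlie→Delta: 1312.9 km  (cumulative 3104.9 km)
Delta→Echo: 139.0 km  (cumulative 3243.9 km)
Total route length ≈ 3244 km.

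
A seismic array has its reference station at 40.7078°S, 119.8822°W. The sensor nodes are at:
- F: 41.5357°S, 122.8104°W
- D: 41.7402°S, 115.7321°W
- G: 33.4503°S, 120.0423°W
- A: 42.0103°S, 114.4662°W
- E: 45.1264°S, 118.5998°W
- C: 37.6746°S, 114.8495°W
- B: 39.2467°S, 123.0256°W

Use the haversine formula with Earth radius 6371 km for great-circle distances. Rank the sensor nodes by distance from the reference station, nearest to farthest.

F, B, D, A, E, C, G

Distances from the reference station:
F 41.5357°S, 122.8104°W: 262.0 km
B 39.2467°S, 123.0256°W: 313.2 km
D 41.7402°S, 115.7321°W: 365.5 km
A 42.0103°S, 114.4662°W: 474.6 km
E 45.1264°S, 118.5998°W: 502.3 km
C 37.6746°S, 114.8495°W: 549.3 km
G 33.4503°S, 120.0423°W: 807.1 km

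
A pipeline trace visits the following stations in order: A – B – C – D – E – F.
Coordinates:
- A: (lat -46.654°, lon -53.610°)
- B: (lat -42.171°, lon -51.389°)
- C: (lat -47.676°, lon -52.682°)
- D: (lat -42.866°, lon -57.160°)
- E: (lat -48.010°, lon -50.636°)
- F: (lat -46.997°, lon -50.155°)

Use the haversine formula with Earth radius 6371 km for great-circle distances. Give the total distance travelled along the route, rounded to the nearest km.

Leg distances:
A→B: 528.7 km  (cumulative 528.7 km)
B→C: 620.5 km  (cumulative 1149.2 km)
C→D: 639.2 km  (cumulative 1788.4 km)
D→E: 765.1 km  (cumulative 2553.5 km)
E→F: 118.3 km  (cumulative 2671.8 km)
Total route length ≈ 2672 km.

2672 km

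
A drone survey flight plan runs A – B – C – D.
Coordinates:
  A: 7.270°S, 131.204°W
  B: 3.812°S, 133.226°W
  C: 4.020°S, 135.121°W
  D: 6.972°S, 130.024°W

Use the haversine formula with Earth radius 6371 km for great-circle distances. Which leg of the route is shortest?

B–C

Leg distances:
A→B: 444.9 km
B→C: 211.5 km
C→D: 652.6 km
The shortest leg is B–C at 211.5 km.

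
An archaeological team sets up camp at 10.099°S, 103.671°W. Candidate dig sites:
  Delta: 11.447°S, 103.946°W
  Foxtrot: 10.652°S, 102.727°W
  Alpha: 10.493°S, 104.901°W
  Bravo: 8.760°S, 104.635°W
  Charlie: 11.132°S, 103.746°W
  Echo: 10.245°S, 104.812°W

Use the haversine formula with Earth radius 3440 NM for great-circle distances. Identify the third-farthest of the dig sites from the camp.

Alpha

Distances from the camp (10.099°S, 103.671°W):
Bravo: 98.6 NM
Delta: 82.5 NM
Alpha: 76.4 NM
Echo: 68.0 NM
Foxtrot: 64.9 NM
Charlie: 62.2 NM
The third-farthest is Alpha at 76.4 NM.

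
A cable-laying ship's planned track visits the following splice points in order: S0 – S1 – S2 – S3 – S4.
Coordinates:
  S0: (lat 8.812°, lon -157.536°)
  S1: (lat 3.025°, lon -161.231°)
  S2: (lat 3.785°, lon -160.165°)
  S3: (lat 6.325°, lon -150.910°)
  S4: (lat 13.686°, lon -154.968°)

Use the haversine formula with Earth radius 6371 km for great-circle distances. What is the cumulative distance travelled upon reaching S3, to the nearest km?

1971 km

Leg distances:
S0→S1: 762.2 km  (cumulative 762.2 km)
S1→S2: 145.4 km  (cumulative 907.6 km)
S2→S3: 1063.2 km  (cumulative 1970.8 km)
Cumulative distance at S3 ≈ 1971 km.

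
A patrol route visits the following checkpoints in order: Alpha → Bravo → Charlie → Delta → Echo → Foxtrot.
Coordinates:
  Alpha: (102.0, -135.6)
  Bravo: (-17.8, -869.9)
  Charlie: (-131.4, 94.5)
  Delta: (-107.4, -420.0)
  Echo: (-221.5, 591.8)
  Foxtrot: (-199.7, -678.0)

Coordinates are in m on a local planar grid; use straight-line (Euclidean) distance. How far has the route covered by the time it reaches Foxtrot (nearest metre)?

Leg distances:
Alpha→Bravo: 744.0 m  (cumulative 744.0 m)
Bravo→Charlie: 971.1 m  (cumulative 1715.1 m)
Charlie→Delta: 515.1 m  (cumulative 2230.1 m)
Delta→Echo: 1018.2 m  (cumulative 3248.3 m)
Echo→Foxtrot: 1270.0 m  (cumulative 4518.3 m)
Cumulative distance at Foxtrot ≈ 4518 m.

4518 m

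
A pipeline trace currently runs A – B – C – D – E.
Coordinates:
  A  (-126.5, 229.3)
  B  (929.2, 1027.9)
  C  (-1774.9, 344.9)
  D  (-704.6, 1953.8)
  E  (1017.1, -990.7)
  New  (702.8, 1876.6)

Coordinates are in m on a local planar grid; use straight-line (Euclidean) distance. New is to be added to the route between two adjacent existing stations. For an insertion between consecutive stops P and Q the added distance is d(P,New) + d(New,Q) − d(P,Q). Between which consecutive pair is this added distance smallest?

between D and E

Added distance for inserting New between each consecutive pair:
A–B: 1398.9 m
B–C: 1002.3 m
C–D: 2390.1 m
D–E: 883.1 m
Smallest added distance is 883.1 m, inserting between D and E.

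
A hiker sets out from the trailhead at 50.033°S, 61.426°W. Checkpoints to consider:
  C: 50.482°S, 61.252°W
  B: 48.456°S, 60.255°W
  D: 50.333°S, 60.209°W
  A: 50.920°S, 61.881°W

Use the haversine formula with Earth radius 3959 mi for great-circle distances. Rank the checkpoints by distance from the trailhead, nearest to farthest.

Distances from the trailhead:
C 50.482°S, 61.252°W: 32.0 mi
D 50.333°S, 60.209°W: 57.7 mi
A 50.920°S, 61.881°W: 64.5 mi
B 48.456°S, 60.255°W: 121.1 mi

C, D, A, B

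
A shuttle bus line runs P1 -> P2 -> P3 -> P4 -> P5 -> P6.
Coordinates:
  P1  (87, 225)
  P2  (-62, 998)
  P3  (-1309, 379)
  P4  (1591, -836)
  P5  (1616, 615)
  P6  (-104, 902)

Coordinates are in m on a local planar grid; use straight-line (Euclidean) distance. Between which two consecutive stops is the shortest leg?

P1–P2

Leg distances:
P1→P2: 787.2 m
P2→P3: 1392.2 m
P3→P4: 3144.2 m
P4→P5: 1451.2 m
P5→P6: 1743.8 m
The shortest leg is P1–P2 at 787.2 m.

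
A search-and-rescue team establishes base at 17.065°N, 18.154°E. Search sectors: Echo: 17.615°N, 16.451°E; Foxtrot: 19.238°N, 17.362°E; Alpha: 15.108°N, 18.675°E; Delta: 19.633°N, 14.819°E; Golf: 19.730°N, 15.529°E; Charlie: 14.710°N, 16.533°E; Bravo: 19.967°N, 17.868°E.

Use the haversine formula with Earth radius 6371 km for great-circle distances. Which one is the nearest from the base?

Distance to each, sorted:
Echo: 190.8 km
Alpha: 224.6 km
Foxtrot: 255.7 km
Charlie: 314.0 km
Bravo: 324.1 km
Golf: 405.6 km
Delta: 453.2 km
The nearest is Echo at 190.8 km.

Echo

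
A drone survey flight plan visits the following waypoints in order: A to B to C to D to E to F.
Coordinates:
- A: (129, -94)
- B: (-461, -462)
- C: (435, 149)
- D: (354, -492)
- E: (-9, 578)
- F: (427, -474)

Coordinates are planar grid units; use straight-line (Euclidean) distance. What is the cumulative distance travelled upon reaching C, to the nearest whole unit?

1780

Leg distances:
A→B: 695.4  (cumulative 695.4)
B→C: 1084.5  (cumulative 1779.9)
Cumulative distance at C ≈ 1780.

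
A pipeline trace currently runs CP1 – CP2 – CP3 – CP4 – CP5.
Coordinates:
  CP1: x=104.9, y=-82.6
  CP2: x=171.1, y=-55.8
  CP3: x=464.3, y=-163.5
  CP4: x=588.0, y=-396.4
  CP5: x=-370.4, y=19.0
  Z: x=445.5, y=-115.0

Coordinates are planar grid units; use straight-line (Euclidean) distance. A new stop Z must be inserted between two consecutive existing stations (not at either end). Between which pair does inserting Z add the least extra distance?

Added distance for inserting Z between each consecutive pair:
CP1–CP2: 551.4
CP2–CP3: 20.4
CP3–CP4: 103.7
CP4–CP5: 97.7
Smallest added distance is 20.4, inserting between CP2 and CP3.

between CP2 and CP3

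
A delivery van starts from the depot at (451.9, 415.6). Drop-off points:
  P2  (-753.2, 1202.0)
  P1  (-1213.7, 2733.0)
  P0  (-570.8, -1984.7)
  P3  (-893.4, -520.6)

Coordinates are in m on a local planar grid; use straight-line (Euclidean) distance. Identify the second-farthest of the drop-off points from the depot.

Distance to each, sorted:
P1: 2853.9 m
P0: 2609.1 m
P3: 1639.0 m
P2: 1439.0 m
The second-farthest is P0 at 2609.1 m.

P0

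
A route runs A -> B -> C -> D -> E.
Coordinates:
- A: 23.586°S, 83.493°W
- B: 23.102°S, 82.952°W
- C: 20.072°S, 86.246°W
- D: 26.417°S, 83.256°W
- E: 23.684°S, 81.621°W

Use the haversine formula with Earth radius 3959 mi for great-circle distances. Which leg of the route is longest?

C–D

Leg distances:
A→B: 47.9 mi
B→C: 297.7 mi
C→D: 477.7 mi
D→E: 214.8 mi
The longest leg is C–D at 477.7 mi.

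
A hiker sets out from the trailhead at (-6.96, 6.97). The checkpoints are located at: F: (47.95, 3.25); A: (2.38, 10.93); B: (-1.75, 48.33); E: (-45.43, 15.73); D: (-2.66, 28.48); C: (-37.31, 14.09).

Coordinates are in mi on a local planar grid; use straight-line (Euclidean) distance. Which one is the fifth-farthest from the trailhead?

D

Distance to each, sorted:
F: 55.0 mi
B: 41.7 mi
E: 39.5 mi
C: 31.2 mi
D: 21.9 mi
A: 10.1 mi
The fifth-farthest is D at 21.9 mi.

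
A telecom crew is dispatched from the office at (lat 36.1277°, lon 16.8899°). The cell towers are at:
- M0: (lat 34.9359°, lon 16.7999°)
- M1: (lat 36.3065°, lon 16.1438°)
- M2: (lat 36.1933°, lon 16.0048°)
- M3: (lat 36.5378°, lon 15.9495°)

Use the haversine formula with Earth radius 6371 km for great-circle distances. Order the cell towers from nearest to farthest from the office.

Computing each great-circle distance from (lat 36.1277°, lon 16.8899°):
M1 (lat 36.3065°, lon 16.1438°): 69.8 km
M2 (lat 36.1933°, lon 16.0048°): 79.8 km
M3 (lat 36.5378°, lon 15.9495°): 95.8 km
M0 (lat 34.9359°, lon 16.7999°): 132.8 km

M1, M2, M3, M0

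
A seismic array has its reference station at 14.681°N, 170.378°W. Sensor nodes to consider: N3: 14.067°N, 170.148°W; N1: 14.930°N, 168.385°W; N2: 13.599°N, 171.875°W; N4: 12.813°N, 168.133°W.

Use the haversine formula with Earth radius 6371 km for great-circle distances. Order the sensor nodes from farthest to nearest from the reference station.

N4, N1, N2, N3

Distance from the reference station at 14.681°N, 170.378°W to each:
N4 12.813°N, 168.133°W: 319.3 km
N1 14.930°N, 168.385°W: 216.0 km
N2 13.599°N, 171.875°W: 201.3 km
N3 14.067°N, 170.148°W: 72.6 km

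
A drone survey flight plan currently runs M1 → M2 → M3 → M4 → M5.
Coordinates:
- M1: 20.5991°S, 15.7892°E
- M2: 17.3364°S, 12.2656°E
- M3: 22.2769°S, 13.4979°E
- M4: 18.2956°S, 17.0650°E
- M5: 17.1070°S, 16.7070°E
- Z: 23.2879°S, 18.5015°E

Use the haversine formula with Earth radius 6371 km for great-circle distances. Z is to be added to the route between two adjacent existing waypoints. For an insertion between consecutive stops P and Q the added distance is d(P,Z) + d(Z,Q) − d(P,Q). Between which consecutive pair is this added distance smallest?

between M3 and M4

Added distance for inserting Z between each consecutive pair:
M1–M2: 818.4 km
M2–M3: 888.3 km
M3–M4: 521.7 km
M4–M5: 1149.6 km
Smallest added distance is 521.7 km, inserting between M3 and M4.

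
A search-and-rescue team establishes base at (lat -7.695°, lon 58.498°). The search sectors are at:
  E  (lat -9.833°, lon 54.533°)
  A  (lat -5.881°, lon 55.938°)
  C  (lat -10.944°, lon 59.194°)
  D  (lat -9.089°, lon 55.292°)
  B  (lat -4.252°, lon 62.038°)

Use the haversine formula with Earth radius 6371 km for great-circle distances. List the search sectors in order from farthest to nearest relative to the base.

B, E, D, C, A

Distances from the base:
B (lat -4.252°, lon 62.038°): 547.5 km
E (lat -9.833°, lon 54.533°): 496.3 km
D (lat -9.089°, lon 55.292°): 385.2 km
C (lat -10.944°, lon 59.194°): 369.3 km
A (lat -5.881°, lon 55.938°): 347.2 km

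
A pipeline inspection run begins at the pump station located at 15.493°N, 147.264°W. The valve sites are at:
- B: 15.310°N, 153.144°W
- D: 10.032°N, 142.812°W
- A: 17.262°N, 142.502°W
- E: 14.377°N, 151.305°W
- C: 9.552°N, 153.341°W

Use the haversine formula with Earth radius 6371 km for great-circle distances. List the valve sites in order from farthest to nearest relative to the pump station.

Computing each great-circle distance from 15.493°N, 147.264°W:
C 9.552°N, 153.341°W: 933.3 km
D 10.032°N, 142.812°W: 775.6 km
B 15.310°N, 153.144°W: 630.7 km
A 17.262°N, 142.502°W: 544.7 km
E 14.377°N, 151.305°W: 451.5 km

C, D, B, A, E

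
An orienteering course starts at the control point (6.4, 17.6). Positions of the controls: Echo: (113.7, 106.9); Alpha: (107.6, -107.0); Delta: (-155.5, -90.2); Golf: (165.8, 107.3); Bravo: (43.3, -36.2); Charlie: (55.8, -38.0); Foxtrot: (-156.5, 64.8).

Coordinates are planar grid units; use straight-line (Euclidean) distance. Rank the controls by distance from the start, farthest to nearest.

Distance from the start at (6.4, 17.6) to each:
Delta (-155.5, -90.2): 194.5
Golf (165.8, 107.3): 182.9
Foxtrot (-156.5, 64.8): 169.6
Alpha (107.6, -107.0): 160.5
Echo (113.7, 106.9): 139.6
Charlie (55.8, -38.0): 74.4
Bravo (43.3, -36.2): 65.2

Delta, Golf, Foxtrot, Alpha, Echo, Charlie, Bravo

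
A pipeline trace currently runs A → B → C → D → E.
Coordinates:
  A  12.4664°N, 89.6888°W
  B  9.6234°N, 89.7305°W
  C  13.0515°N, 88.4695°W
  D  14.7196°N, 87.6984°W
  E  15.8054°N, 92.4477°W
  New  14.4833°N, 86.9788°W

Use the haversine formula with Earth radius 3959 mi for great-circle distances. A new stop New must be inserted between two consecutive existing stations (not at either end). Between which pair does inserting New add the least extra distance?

between C and D

Added distance for inserting New between each consecutive pair:
A–B: 416.7 mi
B–C: 272.7 mi
C–D: 65.2 mi
D–E: 101.5 mi
Smallest added distance is 65.2 mi, inserting between C and D.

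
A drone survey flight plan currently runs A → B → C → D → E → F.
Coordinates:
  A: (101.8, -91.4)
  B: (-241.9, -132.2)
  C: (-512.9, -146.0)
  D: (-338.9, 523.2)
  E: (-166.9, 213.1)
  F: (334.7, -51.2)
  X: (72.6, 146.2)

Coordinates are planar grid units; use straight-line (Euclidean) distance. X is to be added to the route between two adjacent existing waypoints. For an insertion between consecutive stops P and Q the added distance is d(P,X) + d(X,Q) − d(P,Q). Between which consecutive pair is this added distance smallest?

between E and F

Added distance for inserting X between each consecutive pair:
A–B: 313.3
B–C: 803.0
C–D: 521.0
D–E: 452.1
E–F: 9.8
Smallest added distance is 9.8, inserting between E and F.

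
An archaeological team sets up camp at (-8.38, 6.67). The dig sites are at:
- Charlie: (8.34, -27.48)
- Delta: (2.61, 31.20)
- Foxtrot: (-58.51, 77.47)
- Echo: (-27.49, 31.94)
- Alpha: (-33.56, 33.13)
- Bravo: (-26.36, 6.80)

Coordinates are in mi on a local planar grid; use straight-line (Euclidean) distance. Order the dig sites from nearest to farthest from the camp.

Bravo, Delta, Echo, Alpha, Charlie, Foxtrot

Distances from the camp:
Bravo (-26.36, 6.80): 18.0 mi
Delta (2.61, 31.20): 26.9 mi
Echo (-27.49, 31.94): 31.7 mi
Alpha (-33.56, 33.13): 36.5 mi
Charlie (8.34, -27.48): 38.0 mi
Foxtrot (-58.51, 77.47): 86.8 mi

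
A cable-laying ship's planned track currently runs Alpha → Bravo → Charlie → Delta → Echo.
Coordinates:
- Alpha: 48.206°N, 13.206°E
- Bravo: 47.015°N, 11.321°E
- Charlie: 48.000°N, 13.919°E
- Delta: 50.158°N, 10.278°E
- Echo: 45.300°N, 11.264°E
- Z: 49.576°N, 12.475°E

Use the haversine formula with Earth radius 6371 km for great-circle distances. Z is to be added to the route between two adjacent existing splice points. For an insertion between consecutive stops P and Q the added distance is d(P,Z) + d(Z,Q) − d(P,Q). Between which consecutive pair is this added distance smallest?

Added distance for inserting Z between each consecutive pair:
Alpha–Bravo: 265.1 km
Bravo–Charlie: 278.2 km
Charlie–Delta: 17.4 km
Delta–Echo: 109.1 km
Smallest added distance is 17.4 km, inserting between Charlie and Delta.

between Charlie and Delta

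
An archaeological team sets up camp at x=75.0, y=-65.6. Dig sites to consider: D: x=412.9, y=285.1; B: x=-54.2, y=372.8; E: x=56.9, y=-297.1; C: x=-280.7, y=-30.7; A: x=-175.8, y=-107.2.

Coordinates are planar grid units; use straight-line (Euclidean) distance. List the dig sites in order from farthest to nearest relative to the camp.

Distance from the camp at x=75.0, y=-65.6 to each:
D x=412.9, y=285.1: 487.0
B x=-54.2, y=372.8: 457.0
C x=-280.7, y=-30.7: 357.4
A x=-175.8, y=-107.2: 254.2
E x=56.9, y=-297.1: 232.2

D, B, C, A, E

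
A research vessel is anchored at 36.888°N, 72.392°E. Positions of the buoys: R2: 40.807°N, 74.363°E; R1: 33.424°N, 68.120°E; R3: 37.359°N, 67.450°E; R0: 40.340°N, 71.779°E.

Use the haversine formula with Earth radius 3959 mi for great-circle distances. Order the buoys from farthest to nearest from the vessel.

R1, R2, R3, R0

Distances from the vessel:
R1 33.424°N, 68.120°E: 339.8 mi
R2 40.807°N, 74.363°E: 290.8 mi
R3 37.359°N, 67.450°E: 274.2 mi
R0 40.340°N, 71.779°E: 240.8 mi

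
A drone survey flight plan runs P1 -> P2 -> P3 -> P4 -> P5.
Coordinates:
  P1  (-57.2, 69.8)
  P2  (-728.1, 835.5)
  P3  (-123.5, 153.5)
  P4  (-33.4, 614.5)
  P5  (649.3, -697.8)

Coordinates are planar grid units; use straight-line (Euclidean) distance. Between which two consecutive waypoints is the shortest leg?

P3–P4

Leg distances:
P1→P2: 1018.0
P2→P3: 911.4
P3→P4: 469.7
P4→P5: 1479.3
The shortest leg is P3–P4 at 469.7.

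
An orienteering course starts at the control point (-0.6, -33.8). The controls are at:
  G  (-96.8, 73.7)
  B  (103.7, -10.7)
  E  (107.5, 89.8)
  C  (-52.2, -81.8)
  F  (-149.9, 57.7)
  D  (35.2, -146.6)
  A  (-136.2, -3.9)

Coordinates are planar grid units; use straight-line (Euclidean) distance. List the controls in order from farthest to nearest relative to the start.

F, E, G, A, D, B, C

Distances from the start:
F (-149.9, 57.7): 175.1
E (107.5, 89.8): 164.2
G (-96.8, 73.7): 144.3
A (-136.2, -3.9): 138.9
D (35.2, -146.6): 118.3
B (103.7, -10.7): 106.8
C (-52.2, -81.8): 70.5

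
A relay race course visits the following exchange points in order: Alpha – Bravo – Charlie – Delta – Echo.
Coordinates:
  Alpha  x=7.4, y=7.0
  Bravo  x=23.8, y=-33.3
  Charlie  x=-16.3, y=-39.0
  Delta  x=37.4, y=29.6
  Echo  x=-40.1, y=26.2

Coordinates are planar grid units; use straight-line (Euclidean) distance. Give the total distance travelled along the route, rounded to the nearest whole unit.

249

Leg distances:
Alpha→Bravo: 43.5  (cumulative 43.5)
Bravo→Charlie: 40.5  (cumulative 84.0)
Charlie→Delta: 87.1  (cumulative 171.1)
Delta→Echo: 77.6  (cumulative 248.7)
Total route length ≈ 249.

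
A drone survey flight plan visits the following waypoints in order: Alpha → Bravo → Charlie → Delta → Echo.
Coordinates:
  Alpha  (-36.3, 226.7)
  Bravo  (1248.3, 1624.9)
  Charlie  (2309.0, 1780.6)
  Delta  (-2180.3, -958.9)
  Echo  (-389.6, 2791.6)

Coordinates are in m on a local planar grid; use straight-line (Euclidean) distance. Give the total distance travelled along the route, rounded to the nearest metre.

Leg distances:
Alpha→Bravo: 1898.7 m  (cumulative 1898.7 m)
Bravo→Charlie: 1072.1 m  (cumulative 2970.8 m)
Charlie→Delta: 5259.2 m  (cumulative 8229.9 m)
Delta→Echo: 4156.1 m  (cumulative 12386.0 m)
Total route length ≈ 12386 m.

12386 m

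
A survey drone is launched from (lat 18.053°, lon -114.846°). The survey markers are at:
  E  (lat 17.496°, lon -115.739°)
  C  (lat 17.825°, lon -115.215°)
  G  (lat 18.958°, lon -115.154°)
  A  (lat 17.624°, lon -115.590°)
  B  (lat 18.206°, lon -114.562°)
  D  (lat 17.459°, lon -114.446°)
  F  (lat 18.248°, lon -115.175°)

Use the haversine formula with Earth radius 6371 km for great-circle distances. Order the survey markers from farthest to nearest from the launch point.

Computing each great-circle distance from (lat 18.053°, lon -114.846°):
E (lat 17.496°, lon -115.739°): 113.0 km
G (lat 18.958°, lon -115.154°): 105.7 km
A (lat 17.624°, lon -115.590°): 92.1 km
D (lat 17.459°, lon -114.446°): 78.5 km
C (lat 17.825°, lon -115.215°): 46.5 km
F (lat 18.248°, lon -115.175°): 41.0 km
B (lat 18.206°, lon -114.562°): 34.5 km

E, G, A, D, C, F, B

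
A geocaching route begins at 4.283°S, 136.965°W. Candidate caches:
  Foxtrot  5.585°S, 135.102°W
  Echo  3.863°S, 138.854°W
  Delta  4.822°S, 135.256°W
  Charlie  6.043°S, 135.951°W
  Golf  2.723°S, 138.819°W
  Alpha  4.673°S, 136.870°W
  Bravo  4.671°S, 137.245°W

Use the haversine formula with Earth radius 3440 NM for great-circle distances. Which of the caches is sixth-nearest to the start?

Distance to each, sorted:
Alpha: 24.1 NM
Bravo: 28.7 NM
Delta: 107.3 NM
Echo: 115.9 NM
Charlie: 121.8 NM
Foxtrot: 136.1 NM
Golf: 145.3 NM
The sixth-nearest is Foxtrot at 136.1 NM.

Foxtrot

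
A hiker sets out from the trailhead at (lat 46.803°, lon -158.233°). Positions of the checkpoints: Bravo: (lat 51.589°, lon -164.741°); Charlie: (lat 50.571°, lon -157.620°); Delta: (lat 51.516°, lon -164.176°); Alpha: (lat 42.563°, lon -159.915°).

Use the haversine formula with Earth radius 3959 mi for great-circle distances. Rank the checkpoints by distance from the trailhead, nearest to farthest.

Charlie, Alpha, Delta, Bravo

Distances from the trailhead:
Charlie (lat 50.571°, lon -157.620°): 261.9 mi
Alpha (lat 42.563°, lon -159.915°): 304.4 mi
Delta (lat 51.516°, lon -164.176°): 421.8 mi
Bravo (lat 51.589°, lon -164.741°): 442.1 mi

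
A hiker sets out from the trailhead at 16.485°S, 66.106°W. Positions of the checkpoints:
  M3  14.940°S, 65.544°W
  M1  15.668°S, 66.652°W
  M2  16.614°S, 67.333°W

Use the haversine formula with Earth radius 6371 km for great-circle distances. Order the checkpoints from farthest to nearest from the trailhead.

M3, M2, M1

Distances from the trailhead:
M3 14.940°S, 65.544°W: 182.0 km
M2 16.614°S, 67.333°W: 131.6 km
M1 15.668°S, 66.652°W: 108.0 km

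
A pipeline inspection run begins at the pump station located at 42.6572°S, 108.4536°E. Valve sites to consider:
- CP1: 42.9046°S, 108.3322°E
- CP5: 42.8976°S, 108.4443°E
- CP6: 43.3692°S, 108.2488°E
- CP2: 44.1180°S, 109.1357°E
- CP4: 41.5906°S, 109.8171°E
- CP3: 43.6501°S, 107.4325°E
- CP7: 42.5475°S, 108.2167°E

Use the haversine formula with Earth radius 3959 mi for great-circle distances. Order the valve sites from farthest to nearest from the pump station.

Distances from the pump station:
CP2 44.1180°S, 109.1357°E: 106.6 mi
CP4 41.5906°S, 109.8171°E: 101.6 mi
CP3 43.6501°S, 107.4325°E: 85.8 mi
CP6 43.3692°S, 108.2488°E: 50.3 mi
CP1 42.9046°S, 108.3322°E: 18.2 mi
CP5 42.8976°S, 108.4443°E: 16.6 mi
CP7 42.5475°S, 108.2167°E: 14.2 mi

CP2, CP4, CP3, CP6, CP1, CP5, CP7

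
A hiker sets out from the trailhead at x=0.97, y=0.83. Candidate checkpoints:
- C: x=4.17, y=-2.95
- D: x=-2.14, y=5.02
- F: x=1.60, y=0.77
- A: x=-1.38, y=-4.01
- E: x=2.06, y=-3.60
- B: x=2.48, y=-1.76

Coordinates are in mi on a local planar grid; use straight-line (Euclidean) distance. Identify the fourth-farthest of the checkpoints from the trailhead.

Distance to each, sorted:
A: 5.4 mi
D: 5.2 mi
C: 5.0 mi
E: 4.6 mi
B: 3.0 mi
F: 0.6 mi
The fourth-farthest is E at 4.6 mi.

E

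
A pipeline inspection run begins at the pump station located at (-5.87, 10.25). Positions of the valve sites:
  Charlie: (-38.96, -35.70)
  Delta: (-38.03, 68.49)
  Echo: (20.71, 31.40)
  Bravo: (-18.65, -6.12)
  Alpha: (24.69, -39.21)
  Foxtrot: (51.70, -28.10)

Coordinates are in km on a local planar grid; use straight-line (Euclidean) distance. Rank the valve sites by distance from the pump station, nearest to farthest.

Distance from the pump station at (-5.87, 10.25) to each:
Bravo (-18.65, -6.12): 20.8 km
Echo (20.71, 31.40): 34.0 km
Charlie (-38.96, -35.70): 56.6 km
Alpha (24.69, -39.21): 58.1 km
Delta (-38.03, 68.49): 66.5 km
Foxtrot (51.70, -28.10): 69.2 km

Bravo, Echo, Charlie, Alpha, Delta, Foxtrot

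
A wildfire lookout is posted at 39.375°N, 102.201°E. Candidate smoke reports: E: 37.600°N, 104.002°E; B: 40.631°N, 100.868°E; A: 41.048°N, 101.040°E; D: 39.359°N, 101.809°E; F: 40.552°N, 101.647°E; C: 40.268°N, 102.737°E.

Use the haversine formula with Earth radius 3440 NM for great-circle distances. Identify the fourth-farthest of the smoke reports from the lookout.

F

Distance to each, sorted:
E: 136.1 NM
A: 113.7 NM
B: 97.2 NM
F: 75.1 NM
C: 59.0 NM
D: 18.2 NM
The fourth-farthest is F at 75.1 NM.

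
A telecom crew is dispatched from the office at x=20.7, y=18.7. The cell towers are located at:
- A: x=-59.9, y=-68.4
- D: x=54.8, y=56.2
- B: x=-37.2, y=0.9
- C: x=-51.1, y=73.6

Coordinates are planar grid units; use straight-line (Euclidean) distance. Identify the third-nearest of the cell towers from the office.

C

Distances from the office (x=20.7, y=18.7):
D: 50.7
B: 60.6
C: 90.4
A: 118.7
The third-nearest is C at 90.4.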